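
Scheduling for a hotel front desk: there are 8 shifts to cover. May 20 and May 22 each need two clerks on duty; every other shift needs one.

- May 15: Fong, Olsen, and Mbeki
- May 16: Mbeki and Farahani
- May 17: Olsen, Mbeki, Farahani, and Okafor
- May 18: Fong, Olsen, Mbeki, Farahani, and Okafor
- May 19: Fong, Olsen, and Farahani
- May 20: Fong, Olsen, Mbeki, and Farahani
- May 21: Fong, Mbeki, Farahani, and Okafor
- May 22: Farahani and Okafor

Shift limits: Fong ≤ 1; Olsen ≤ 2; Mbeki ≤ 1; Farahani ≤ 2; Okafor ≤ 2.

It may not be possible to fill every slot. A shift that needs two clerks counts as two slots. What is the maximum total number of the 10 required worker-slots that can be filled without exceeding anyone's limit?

Total capacity across all clerks is 1+2+1+2+2 = 8, and 10 slots are needed, so at most 8 can be filled.
An assignment achieving 8: May 15→Fong, May 16→Mbeki, May 17→Olsen, May 19→Olsen, May 20→Farahani, May 21→Okafor, May 22→Farahani+Okafor.
Loads: Fong 1/1, Olsen 2/2, Mbeki 1/1, Farahani 2/2, Okafor 2/2.

8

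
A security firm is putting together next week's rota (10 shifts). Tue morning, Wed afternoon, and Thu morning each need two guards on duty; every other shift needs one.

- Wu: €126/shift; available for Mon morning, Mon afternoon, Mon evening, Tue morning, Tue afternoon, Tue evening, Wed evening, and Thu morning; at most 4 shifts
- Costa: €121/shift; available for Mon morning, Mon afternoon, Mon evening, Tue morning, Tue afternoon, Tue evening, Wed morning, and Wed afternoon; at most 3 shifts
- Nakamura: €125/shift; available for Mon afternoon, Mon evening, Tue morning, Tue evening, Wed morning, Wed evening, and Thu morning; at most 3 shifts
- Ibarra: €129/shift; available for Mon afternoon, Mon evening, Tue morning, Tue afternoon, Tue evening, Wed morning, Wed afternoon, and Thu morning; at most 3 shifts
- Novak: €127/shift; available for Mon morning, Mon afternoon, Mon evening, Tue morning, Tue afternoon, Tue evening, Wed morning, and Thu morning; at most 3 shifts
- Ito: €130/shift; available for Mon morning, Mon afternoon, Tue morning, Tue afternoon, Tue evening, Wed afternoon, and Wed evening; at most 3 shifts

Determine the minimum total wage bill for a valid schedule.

Picking the cheapest available guard for each shift independently would cost €1598, but that ignores the shift limits.
An optimal schedule: Mon morning→Costa, Mon afternoon→Nakamura, Mon evening→Nakamura, Tue morning→Wu+Novak, Tue afternoon→Wu, Tue evening→Wu, Wed morning→Costa, Wed afternoon→Costa+Ibarra, Wed evening→Nakamura, Thu morning→Wu+Novak.
Total: 121 + 125 + 125 + 126 + 127 + 126 + 126 + 121 + 121 + 129 + 125 + 126 + 127 = €1625.

€1625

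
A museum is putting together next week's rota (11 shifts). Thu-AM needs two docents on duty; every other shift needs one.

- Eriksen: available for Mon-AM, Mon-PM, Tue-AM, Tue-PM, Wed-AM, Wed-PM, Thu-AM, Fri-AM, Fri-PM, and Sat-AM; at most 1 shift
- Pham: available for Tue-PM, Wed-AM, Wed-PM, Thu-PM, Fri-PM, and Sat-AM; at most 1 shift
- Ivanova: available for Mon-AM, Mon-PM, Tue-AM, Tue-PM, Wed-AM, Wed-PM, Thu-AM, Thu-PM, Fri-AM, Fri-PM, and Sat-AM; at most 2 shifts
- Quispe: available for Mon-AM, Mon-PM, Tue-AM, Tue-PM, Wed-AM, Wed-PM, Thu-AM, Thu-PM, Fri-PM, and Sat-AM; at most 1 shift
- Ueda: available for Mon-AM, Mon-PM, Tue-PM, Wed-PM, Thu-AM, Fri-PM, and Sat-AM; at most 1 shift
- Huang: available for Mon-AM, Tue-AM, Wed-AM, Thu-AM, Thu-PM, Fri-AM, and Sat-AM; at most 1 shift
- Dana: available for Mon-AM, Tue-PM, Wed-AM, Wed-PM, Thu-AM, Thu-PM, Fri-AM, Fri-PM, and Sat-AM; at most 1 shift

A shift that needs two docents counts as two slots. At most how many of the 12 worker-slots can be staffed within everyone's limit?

Total capacity across all docents is 1+1+2+1+1+1+1 = 8, and 12 slots are needed, so at most 8 can be filled.
An assignment achieving 8: Mon-AM→Quispe, Mon-PM→Eriksen, Tue-AM→Ivanova, Tue-PM→Ueda, Wed-AM→Huang, Wed-PM→Dana, Thu-PM→Pham, Fri-AM→Ivanova.
Loads: Eriksen 1/1, Pham 1/1, Ivanova 2/2, Quispe 1/1, Ueda 1/1, Huang 1/1, Dana 1/1.

8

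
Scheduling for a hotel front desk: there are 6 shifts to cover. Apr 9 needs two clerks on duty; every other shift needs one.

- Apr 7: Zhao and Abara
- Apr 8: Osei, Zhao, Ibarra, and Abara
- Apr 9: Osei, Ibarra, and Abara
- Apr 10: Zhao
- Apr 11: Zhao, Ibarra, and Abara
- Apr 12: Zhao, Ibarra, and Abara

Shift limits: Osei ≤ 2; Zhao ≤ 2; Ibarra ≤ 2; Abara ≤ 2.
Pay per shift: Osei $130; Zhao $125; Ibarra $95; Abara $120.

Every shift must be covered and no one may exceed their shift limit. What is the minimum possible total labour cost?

$810

Apr 10 can only be covered by Zhao, so that assignment is forced.
Picking the cheapest available clerk for each shift independently would cost $745, but that ignores the shift limits.
An optimal schedule: Apr 7→Abara, Apr 8→Osei, Apr 9→Ibarra+Abara, Apr 10→Zhao, Apr 11→Ibarra, Apr 12→Zhao.
Total: 120 + 130 + 95 + 120 + 125 + 95 + 125 = $810.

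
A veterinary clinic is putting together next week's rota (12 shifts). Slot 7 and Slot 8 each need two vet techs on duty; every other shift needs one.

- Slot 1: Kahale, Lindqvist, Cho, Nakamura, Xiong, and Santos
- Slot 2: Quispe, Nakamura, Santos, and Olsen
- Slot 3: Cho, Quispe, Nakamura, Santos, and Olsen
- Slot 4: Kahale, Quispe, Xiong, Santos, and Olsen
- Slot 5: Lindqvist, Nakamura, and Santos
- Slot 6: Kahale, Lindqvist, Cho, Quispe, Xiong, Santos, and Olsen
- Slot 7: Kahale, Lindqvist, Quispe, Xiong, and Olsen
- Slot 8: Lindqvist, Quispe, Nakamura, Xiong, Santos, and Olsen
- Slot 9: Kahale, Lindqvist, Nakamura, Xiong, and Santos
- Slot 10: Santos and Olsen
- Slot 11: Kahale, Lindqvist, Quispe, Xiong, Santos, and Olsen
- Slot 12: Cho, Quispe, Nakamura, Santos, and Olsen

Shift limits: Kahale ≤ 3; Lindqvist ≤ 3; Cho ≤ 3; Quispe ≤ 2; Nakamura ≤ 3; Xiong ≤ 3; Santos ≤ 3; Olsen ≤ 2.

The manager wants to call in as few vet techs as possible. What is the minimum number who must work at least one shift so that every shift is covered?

5

14 slots to fill and no one can take more than 3, so at least ⌈14/3⌉ = 5 vet techs are needed.
Kahale, Lindqvist, Cho, Quispe, and Santos alone can cover everything: Slot 1→Cho, Slot 2→Quispe, Slot 3→Cho, Slot 4→Kahale, Slot 5→Lindqvist, Slot 6→Santos, Slot 7→Kahale+Lindqvist, Slot 8→Lindqvist+Quispe, Slot 9→Kahale, Slot 10→Santos, Slot 11→Santos, Slot 12→Cho.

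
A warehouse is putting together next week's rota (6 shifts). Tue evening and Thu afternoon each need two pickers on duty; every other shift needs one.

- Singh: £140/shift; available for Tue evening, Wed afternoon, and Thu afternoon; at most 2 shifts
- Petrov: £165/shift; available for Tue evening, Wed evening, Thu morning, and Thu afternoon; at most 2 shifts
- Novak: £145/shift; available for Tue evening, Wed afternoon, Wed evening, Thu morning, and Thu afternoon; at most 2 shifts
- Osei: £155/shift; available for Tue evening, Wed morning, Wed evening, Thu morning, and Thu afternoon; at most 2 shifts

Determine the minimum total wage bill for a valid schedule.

£1210

Wed morning can only be covered by Osei, so that assignment is forced.
Picking the cheapest available picker for each shift independently would cost £1155, but that ignores the shift limits.
An optimal schedule: Tue evening→Singh+Novak, Wed morning→Osei, Wed afternoon→Singh, Wed evening→Petrov, Thu morning→Petrov, Thu afternoon→Novak+Osei.
Total: 140 + 145 + 155 + 140 + 165 + 165 + 145 + 155 = £1210.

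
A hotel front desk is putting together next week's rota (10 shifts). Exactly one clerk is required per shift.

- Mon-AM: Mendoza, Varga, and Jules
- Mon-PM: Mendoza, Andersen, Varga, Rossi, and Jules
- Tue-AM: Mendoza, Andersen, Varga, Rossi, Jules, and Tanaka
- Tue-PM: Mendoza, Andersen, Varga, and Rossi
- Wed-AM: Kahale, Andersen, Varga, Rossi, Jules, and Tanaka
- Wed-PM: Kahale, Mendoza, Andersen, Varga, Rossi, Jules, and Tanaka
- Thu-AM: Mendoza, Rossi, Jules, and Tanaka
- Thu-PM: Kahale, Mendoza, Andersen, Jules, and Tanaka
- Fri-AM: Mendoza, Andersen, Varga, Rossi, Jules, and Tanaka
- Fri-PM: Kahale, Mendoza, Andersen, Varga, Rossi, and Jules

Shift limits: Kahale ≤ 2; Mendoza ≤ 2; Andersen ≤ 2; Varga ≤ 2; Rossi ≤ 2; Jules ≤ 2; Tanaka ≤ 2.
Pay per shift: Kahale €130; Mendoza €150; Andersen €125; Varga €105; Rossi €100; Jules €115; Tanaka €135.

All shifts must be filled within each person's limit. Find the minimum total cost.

€1150

Picking the cheapest available clerk for each shift independently would cost €1020, but that ignores the shift limits.
An optimal schedule: Mon-AM→Varga, Mon-PM→Varga, Tue-AM→Jules, Tue-PM→Rossi, Wed-AM→Andersen, Wed-PM→Kahale, Thu-AM→Rossi, Thu-PM→Jules, Fri-AM→Andersen, Fri-PM→Kahale.
Total: 105 + 105 + 115 + 100 + 125 + 130 + 100 + 115 + 125 + 130 = €1150.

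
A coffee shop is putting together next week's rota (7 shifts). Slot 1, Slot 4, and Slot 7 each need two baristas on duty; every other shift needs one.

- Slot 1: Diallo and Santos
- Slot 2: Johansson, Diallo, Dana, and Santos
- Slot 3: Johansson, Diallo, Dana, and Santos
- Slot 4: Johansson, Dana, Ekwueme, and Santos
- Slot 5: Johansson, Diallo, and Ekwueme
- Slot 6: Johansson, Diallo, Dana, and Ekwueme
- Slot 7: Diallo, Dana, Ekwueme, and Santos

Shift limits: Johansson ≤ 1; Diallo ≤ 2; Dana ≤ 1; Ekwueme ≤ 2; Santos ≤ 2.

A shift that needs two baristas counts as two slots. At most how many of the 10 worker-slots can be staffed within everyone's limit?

8

Total capacity across all baristas is 1+2+1+2+2 = 8, and 10 slots are needed, so at most 8 can be filled.
An assignment achieving 8: Slot 1→Diallo+Santos, Slot 2→Diallo, Slot 3→Dana, Slot 4→Ekwueme+Santos, Slot 5→Johansson, Slot 6→Ekwueme.
Loads: Johansson 1/1, Diallo 2/2, Dana 1/1, Ekwueme 2/2, Santos 2/2.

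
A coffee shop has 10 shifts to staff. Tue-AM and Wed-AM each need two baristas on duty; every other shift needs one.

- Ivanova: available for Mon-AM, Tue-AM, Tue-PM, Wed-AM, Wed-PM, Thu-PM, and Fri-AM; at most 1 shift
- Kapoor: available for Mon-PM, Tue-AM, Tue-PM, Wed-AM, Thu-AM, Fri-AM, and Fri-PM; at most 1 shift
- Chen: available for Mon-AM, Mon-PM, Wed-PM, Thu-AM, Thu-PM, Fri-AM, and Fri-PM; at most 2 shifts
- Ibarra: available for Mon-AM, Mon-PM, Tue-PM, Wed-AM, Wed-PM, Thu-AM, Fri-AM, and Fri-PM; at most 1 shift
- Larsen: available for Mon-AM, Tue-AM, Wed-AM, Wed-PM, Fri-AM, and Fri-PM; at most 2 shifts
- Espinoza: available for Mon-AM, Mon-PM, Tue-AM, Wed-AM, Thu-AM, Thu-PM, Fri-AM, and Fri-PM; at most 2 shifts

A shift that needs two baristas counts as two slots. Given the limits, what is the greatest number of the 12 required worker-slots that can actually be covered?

Total capacity across all baristas is 1+1+2+1+2+2 = 9, and 12 slots are needed, so at most 9 can be filled.
An assignment achieving 9: Mon-AM→Larsen, Mon-PM→Kapoor, Tue-AM→Larsen+Espinoza, Tue-PM→Ivanova, Wed-AM→Espinoza, Wed-PM→Chen, Thu-AM→Ibarra, Thu-PM→Chen.
Loads: Ivanova 1/1, Kapoor 1/1, Chen 2/2, Ibarra 1/1, Larsen 2/2, Espinoza 2/2.

9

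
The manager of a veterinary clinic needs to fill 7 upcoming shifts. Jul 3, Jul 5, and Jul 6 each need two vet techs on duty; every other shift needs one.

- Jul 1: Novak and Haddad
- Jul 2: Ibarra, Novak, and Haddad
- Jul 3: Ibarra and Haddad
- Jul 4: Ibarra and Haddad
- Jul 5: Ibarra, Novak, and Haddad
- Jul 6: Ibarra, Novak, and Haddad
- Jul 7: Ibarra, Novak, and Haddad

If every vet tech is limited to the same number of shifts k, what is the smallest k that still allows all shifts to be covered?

4

With 3 vet techs and 10 worker-slots to fill, someone must work at least ⌈10/3⌉ = 4 shifts, so k ≥ 4.
k = 4 works: Jul 1→Novak, Jul 2→Ibarra, Jul 3→Ibarra+Haddad, Jul 4→Ibarra, Jul 5→Ibarra+Novak, Jul 6→Novak+Haddad, Jul 7→Novak.
Loads: Ibarra 4, Novak 4, Haddad 2 — all ≤ 4.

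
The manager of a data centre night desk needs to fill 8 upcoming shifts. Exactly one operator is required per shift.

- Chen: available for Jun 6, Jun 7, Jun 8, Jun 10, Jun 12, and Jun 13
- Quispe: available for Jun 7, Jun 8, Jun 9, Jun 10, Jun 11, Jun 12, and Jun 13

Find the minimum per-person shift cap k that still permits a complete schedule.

4

With 2 operators and 8 worker-slots to fill, someone must work at least ⌈8/2⌉ = 4 shifts, so k ≥ 4.
k = 4 works: Jun 6→Chen, Jun 7→Chen, Jun 8→Chen, Jun 9→Quispe, Jun 10→Chen, Jun 11→Quispe, Jun 12→Quispe, Jun 13→Quispe.
Loads: Chen 4, Quispe 4 — all ≤ 4.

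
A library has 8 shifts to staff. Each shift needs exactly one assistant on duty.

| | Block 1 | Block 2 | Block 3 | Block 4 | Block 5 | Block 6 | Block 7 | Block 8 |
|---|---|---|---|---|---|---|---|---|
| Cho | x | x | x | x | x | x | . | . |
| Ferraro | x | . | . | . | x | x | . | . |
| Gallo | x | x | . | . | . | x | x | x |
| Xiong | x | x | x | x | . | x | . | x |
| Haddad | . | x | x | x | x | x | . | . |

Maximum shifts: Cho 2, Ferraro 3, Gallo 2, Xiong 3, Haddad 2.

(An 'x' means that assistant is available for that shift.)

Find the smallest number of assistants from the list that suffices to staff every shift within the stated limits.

3

8 slots to fill and no one can take more than 3, so at least ⌈8/3⌉ = 3 assistants are needed.
Ferraro, Gallo, and Xiong alone can cover everything: Block 1→Ferraro, Block 2→Gallo, Block 3→Xiong, Block 4→Xiong, Block 5→Ferraro, Block 6→Ferraro, Block 7→Gallo, Block 8→Xiong.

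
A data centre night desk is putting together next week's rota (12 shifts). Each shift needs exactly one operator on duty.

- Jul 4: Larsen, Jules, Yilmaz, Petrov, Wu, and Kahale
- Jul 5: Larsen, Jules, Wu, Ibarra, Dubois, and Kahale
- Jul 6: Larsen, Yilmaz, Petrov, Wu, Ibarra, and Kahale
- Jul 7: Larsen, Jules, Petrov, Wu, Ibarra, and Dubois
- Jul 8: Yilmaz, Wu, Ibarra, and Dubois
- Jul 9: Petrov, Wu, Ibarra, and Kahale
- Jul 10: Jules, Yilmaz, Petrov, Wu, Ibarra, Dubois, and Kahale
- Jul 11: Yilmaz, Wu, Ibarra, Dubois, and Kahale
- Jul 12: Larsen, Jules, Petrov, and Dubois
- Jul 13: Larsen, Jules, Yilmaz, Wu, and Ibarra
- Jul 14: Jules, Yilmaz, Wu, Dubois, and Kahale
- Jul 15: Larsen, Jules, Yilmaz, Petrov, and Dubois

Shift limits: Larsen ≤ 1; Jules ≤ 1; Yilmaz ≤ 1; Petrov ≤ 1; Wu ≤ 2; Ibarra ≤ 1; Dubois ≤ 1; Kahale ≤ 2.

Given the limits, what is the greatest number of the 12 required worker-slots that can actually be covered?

Total capacity across all operators is 1+1+1+1+2+1+1+2 = 10, and 12 slots are needed, so at most 10 can be filled.
An assignment achieving 10: Jul 4→Kahale, Jul 5→Ibarra, Jul 6→Kahale, Jul 8→Yilmaz, Jul 9→Petrov, Jul 11→Wu, Jul 12→Larsen, Jul 13→Jules, Jul 14→Wu, Jul 15→Dubois.
Loads: Larsen 1/1, Jules 1/1, Yilmaz 1/1, Petrov 1/1, Wu 2/2, Ibarra 1/1, Dubois 1/1, Kahale 2/2.

10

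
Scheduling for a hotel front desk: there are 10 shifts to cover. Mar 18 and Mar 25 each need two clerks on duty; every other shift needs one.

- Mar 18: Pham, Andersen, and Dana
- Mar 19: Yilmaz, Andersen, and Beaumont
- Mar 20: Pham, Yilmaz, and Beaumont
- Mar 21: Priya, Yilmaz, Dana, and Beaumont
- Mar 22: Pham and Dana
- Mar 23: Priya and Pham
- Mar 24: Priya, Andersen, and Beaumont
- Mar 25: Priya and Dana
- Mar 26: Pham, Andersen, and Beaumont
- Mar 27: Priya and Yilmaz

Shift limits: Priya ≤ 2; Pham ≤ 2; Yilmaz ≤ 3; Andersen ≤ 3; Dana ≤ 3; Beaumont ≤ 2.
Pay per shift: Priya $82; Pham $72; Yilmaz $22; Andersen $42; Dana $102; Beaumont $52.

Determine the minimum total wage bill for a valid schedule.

Mar 25 can only be covered by Priya and Dana, so that assignment is forced.
Picking the cheapest available clerk for each shift independently would cost $614, but that ignores the shift limits.
An optimal schedule: Mar 18→Andersen+Pham, Mar 19→Yilmaz, Mar 20→Yilmaz, Mar 21→Beaumont, Mar 22→Pham, Mar 23→Priya, Mar 24→Andersen, Mar 25→Priya+Dana, Mar 26→Andersen, Mar 27→Yilmaz.
Total: 42 + 72 + 22 + 22 + 52 + 72 + 82 + 42 + 82 + 102 + 42 + 22 = $654.

$654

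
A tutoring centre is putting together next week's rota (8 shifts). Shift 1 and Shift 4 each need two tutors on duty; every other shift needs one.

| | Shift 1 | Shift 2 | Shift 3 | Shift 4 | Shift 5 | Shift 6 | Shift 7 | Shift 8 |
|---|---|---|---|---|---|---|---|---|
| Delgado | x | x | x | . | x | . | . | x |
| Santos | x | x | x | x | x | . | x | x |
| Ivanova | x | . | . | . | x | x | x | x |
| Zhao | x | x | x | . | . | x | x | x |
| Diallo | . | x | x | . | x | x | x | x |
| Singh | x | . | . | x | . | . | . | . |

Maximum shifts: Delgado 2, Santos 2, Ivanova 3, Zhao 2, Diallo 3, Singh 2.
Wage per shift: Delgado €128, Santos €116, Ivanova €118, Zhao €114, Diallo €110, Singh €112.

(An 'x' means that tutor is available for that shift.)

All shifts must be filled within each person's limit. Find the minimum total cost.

€1132

Shift 4 can only be covered by Santos and Singh, so that assignment is forced.
Picking the cheapest available tutor for each shift independently would cost €1114, but that ignores the shift limits.
An optimal schedule: Shift 1→Singh+Ivanova, Shift 2→Diallo, Shift 3→Diallo, Shift 4→Singh+Santos, Shift 5→Santos, Shift 6→Diallo, Shift 7→Zhao, Shift 8→Zhao.
Total: 112 + 118 + 110 + 110 + 112 + 116 + 116 + 110 + 114 + 114 = €1132.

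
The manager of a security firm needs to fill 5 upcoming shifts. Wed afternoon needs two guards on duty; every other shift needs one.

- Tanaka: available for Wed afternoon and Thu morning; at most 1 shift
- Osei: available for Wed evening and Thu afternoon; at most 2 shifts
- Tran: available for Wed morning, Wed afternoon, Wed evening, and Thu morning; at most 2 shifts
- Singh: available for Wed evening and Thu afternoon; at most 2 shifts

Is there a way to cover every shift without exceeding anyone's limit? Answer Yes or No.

No

Total capacity is 7 and 6 slots are needed, so capacity alone doesn't rule it out.
Shifts {Wed morning, Wed afternoon, Thu morning} need 4 worker-slots in total, but the guards available for any of those shifts (Tanaka and Tran) can supply at most 3 among them. So no valid schedule exists.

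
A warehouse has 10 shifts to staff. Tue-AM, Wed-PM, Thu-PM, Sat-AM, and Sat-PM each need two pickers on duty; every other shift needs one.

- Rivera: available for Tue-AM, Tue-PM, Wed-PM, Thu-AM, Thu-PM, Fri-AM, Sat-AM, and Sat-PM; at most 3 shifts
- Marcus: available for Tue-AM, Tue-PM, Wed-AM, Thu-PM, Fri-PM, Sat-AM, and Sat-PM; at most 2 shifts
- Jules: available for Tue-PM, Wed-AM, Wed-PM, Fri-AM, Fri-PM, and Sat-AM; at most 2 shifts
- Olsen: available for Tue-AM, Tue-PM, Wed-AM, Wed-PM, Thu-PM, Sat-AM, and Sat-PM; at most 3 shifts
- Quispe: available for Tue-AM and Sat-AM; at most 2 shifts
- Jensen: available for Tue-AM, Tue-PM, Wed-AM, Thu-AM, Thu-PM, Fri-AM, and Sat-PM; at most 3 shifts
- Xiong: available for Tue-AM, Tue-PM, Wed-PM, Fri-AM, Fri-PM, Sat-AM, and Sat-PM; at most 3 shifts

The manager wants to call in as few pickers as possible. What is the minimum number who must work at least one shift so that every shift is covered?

15 slots to fill and no one can take more than 3, so at least ⌈15/3⌉ = 5 pickers are needed.
Any 5 pickers together have capacity at most 3+3+3+3+2 = 14 < 15 slots, so 5 can never suffice.
Rivera, Marcus, Jules, Olsen, Quispe, and Jensen alone can cover everything: Tue-AM→Quispe+Jensen, Tue-PM→Jules, Wed-AM→Marcus, Wed-PM→Rivera+Jules, Thu-AM→Rivera, Thu-PM→Olsen+Jensen, Fri-AM→Rivera, Fri-PM→Marcus, Sat-AM→Olsen+Quispe, Sat-PM→Olsen+Jensen.

6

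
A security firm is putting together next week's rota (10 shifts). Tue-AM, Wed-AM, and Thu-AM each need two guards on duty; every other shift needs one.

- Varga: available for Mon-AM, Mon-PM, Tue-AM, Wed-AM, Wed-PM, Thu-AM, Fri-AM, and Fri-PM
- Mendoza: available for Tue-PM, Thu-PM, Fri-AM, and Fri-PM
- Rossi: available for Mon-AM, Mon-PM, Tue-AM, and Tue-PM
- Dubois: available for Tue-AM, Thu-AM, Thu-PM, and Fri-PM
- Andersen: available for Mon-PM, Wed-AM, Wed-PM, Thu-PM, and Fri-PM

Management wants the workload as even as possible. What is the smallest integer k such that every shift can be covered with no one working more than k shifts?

3

With 5 guards and 13 worker-slots to fill, someone must work at least ⌈13/5⌉ = 3 shifts, so k ≥ 3.
k = 3 works: Mon-AM→Varga, Mon-PM→Rossi, Tue-AM→Rossi+Dubois, Tue-PM→Mendoza, Wed-AM→Varga+Andersen, Wed-PM→Andersen, Thu-AM→Varga+Dubois, Thu-PM→Mendoza, Fri-AM→Mendoza, Fri-PM→Dubois.
Loads: Varga 3, Mendoza 3, Rossi 2, Dubois 3, Andersen 2 — all ≤ 3.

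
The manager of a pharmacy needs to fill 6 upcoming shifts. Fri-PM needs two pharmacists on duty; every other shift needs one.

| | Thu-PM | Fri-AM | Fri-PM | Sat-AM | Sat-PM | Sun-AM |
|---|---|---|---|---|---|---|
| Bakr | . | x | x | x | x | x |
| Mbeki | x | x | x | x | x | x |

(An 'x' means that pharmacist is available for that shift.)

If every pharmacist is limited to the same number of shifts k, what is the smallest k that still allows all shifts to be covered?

4

With 2 pharmacists and 7 worker-slots to fill, someone must work at least ⌈7/2⌉ = 4 shifts, so k ≥ 4.
k = 4 works: Thu-PM→Mbeki, Fri-AM→Bakr, Fri-PM→Bakr+Mbeki, Sat-AM→Bakr, Sat-PM→Bakr, Sun-AM→Mbeki.
Loads: Bakr 4, Mbeki 3 — all ≤ 4.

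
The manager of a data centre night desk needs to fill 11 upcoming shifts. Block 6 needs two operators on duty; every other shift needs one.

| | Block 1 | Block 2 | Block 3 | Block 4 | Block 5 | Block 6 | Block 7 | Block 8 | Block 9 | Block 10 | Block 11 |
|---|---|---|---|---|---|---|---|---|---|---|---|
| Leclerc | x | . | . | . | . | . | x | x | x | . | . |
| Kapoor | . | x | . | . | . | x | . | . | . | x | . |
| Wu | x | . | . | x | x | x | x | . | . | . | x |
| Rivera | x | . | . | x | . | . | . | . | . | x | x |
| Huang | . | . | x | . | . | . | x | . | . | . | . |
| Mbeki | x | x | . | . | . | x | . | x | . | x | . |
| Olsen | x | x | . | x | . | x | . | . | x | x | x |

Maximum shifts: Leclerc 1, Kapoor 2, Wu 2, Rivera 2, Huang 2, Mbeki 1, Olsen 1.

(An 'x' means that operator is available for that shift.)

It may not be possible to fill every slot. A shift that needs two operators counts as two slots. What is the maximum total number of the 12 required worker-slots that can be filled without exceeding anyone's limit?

Total capacity across all operators is 1+2+2+2+2+1+1 = 11, and 12 slots are needed, so at most 11 can be filled.
An assignment achieving 11: Block 2→Kapoor, Block 3→Huang, Block 4→Wu, Block 5→Wu, Block 6→Kapoor+Mbeki, Block 7→Huang, Block 8→Leclerc, Block 9→Olsen, Block 10→Rivera, Block 11→Rivera.
Loads: Leclerc 1/1, Kapoor 2/2, Wu 2/2, Rivera 2/2, Huang 2/2, Mbeki 1/1, Olsen 1/1.

11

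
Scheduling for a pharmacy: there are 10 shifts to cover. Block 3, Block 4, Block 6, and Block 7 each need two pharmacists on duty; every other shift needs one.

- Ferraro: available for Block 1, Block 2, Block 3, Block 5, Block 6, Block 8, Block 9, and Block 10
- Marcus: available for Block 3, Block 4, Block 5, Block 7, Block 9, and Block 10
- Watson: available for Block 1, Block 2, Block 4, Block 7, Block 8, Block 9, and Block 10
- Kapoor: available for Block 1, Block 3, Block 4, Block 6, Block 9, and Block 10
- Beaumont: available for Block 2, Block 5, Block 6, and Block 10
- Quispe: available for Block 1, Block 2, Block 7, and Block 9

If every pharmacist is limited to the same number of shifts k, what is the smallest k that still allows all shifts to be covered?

With 6 pharmacists and 14 worker-slots to fill, someone must work at least ⌈14/6⌉ = 3 shifts, so k ≥ 3.
k = 3 works: Block 1→Watson, Block 2→Beaumont, Block 3→Ferraro+Marcus, Block 4→Marcus+Watson, Block 5→Ferraro, Block 6→Kapoor+Beaumont, Block 7→Marcus+Watson, Block 8→Ferraro, Block 9→Kapoor, Block 10→Kapoor.
Loads: Ferraro 3, Marcus 3, Watson 3, Kapoor 3, Beaumont 2, Quispe 0 — all ≤ 3.

3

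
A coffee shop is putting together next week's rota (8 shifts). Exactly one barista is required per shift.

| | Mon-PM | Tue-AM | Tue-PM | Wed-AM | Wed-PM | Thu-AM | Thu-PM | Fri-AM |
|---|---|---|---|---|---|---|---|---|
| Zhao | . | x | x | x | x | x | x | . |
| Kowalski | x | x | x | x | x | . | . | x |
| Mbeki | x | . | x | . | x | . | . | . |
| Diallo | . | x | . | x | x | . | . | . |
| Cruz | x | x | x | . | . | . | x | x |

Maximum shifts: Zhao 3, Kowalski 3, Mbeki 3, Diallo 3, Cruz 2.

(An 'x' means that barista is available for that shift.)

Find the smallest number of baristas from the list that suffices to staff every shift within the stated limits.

8 slots to fill and no one can take more than 3, so at least ⌈8/3⌉ = 3 baristas are needed.
Zhao, Kowalski, and Mbeki alone can cover everything: Mon-PM→Kowalski, Tue-AM→Zhao, Tue-PM→Mbeki, Wed-AM→Kowalski, Wed-PM→Mbeki, Thu-AM→Zhao, Thu-PM→Zhao, Fri-AM→Kowalski.

3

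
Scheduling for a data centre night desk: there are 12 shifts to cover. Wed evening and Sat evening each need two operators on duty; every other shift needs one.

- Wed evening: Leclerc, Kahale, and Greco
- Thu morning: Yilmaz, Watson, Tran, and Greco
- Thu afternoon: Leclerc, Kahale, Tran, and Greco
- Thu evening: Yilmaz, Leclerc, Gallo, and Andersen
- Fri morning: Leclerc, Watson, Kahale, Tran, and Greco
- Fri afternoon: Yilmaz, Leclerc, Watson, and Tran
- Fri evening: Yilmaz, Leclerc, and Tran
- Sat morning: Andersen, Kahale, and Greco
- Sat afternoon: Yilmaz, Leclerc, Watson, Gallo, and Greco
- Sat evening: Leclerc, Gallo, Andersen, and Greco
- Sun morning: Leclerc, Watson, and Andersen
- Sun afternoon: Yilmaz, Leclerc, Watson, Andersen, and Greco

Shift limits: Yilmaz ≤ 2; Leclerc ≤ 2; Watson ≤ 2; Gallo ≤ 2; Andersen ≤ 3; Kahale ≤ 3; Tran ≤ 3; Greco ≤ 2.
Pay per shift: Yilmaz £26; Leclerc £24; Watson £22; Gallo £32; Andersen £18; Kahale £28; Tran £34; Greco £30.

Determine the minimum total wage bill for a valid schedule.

Picking the cheapest available operator for each shift independently would cost £302, but that ignores the shift limits.
An optimal schedule: Wed evening→Leclerc+Kahale, Thu morning→Watson, Thu afternoon→Kahale, Thu evening→Yilmaz, Fri morning→Kahale, Fri afternoon→Watson, Fri evening→Leclerc, Sat morning→Andersen, Sat afternoon→Yilmaz, Sat evening→Andersen+Greco, Sun morning→Andersen, Sun afternoon→Greco.
Total: 24 + 28 + 22 + 28 + 26 + 28 + 22 + 24 + 18 + 26 + 18 + 30 + 18 + 30 = £342.

£342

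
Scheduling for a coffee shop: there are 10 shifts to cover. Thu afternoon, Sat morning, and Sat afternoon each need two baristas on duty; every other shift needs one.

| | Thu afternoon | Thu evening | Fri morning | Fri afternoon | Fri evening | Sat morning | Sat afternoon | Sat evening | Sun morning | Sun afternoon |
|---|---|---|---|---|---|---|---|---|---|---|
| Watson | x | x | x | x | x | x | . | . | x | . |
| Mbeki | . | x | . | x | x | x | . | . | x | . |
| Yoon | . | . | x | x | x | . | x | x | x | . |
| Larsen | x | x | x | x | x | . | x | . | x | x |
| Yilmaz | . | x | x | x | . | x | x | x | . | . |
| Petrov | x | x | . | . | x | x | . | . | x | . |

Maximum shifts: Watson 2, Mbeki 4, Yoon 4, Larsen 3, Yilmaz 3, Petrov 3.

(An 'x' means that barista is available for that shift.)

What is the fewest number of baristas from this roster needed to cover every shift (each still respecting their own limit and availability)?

13 slots to fill and no one can take more than 4, so at least ⌈13/4⌉ = 4 baristas are needed.
Watson, Mbeki, Yoon, and Larsen alone can cover everything: Thu afternoon→Watson+Larsen, Thu evening→Mbeki, Fri morning→Yoon, Fri afternoon→Mbeki, Fri evening→Mbeki, Sat morning→Watson+Mbeki, Sat afternoon→Yoon+Larsen, Sat evening→Yoon, Sun morning→Yoon, Sun afternoon→Larsen.

4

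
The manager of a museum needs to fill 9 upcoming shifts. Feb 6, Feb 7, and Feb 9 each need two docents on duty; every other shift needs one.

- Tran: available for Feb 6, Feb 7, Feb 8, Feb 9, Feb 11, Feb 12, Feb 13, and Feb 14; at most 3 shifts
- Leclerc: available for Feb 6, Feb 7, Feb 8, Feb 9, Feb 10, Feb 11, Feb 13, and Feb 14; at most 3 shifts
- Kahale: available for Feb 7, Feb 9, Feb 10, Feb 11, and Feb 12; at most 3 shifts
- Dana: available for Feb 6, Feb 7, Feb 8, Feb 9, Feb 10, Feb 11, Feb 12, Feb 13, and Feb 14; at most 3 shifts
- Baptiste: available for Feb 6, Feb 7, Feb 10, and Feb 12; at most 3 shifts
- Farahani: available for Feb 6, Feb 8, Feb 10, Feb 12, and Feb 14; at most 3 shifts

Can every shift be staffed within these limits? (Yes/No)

One valid schedule: Feb 6→Dana+Baptiste, Feb 7→Kahale+Dana, Feb 8→Tran, Feb 9→Leclerc+Kahale, Feb 10→Leclerc, Feb 11→Tran, Feb 12→Kahale, Feb 13→Tran, Feb 14→Leclerc.
Loads: Tran 3/3, Leclerc 3/3, Kahale 3/3, Dana 2/3, Baptiste 1/3, Farahani 0/3 — all within limits.

Yes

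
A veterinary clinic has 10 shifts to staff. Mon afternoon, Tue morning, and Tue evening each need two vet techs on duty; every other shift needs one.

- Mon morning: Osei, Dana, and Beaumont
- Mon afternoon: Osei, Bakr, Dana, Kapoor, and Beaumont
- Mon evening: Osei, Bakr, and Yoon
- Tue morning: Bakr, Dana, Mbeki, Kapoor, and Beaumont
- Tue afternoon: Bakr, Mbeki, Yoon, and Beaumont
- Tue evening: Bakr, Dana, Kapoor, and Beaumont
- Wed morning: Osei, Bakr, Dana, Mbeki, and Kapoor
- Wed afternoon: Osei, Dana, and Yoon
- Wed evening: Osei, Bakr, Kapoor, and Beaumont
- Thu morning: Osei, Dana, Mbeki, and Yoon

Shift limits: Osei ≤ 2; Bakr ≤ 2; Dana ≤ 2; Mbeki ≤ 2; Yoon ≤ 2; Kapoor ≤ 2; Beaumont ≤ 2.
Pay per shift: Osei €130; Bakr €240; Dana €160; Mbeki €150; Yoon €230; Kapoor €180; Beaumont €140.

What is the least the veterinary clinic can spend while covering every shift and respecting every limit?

Picking the cheapest available vet tech for each shift independently would cost €1780, but that ignores the shift limits.
An optimal schedule: Mon morning→Osei, Mon afternoon→Kapoor+Bakr, Mon evening→Osei, Tue morning→Mbeki+Kapoor, Tue afternoon→Yoon, Tue evening→Beaumont+Dana, Wed morning→Mbeki, Wed afternoon→Dana, Wed evening→Beaumont, Thu morning→Yoon.
Total: 130 + 180 + 240 + 130 + 150 + 180 + 230 + 140 + 160 + 150 + 160 + 140 + 230 = €2220.

€2220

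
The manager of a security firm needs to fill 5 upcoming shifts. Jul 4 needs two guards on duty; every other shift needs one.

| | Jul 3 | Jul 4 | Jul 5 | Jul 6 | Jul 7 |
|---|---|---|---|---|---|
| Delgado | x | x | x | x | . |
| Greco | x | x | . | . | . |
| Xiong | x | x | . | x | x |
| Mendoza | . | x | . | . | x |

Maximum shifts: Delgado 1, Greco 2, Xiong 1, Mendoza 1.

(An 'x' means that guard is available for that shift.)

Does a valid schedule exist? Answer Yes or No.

No

Shifts {Jul 4, Jul 5, Jul 6, Jul 7} need 5 worker-slots in total, but the guards available for any of those shifts (Delgado, Greco, Xiong, and Mendoza) can supply at most 4 among them. So no valid schedule exists.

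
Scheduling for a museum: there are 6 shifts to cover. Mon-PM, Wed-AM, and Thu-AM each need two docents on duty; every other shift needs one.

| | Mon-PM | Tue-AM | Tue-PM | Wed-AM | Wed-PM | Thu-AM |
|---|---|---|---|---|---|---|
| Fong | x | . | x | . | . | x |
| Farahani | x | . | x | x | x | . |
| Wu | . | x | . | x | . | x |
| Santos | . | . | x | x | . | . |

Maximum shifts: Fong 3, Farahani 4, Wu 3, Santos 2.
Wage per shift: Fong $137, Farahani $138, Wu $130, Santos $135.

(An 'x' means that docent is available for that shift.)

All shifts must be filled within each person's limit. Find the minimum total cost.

Mon-PM can only be covered by Fong and Farahani, so that assignment is forced.
Tue-AM can only be covered by Wu, so that assignment is forced.
Wed-PM can only be covered by Farahani, so that assignment is forced.
Picking the cheapest available docent for each shift independently would cost $1210, and that bound is achievable.
An optimal schedule: Mon-PM→Fong+Farahani, Tue-AM→Wu, Tue-PM→Santos, Wed-AM→Wu+Santos, Wed-PM→Farahani, Thu-AM→Wu+Fong.
Total: 137 + 138 + 130 + 135 + 130 + 135 + 138 + 130 + 137 = $1210.

$1210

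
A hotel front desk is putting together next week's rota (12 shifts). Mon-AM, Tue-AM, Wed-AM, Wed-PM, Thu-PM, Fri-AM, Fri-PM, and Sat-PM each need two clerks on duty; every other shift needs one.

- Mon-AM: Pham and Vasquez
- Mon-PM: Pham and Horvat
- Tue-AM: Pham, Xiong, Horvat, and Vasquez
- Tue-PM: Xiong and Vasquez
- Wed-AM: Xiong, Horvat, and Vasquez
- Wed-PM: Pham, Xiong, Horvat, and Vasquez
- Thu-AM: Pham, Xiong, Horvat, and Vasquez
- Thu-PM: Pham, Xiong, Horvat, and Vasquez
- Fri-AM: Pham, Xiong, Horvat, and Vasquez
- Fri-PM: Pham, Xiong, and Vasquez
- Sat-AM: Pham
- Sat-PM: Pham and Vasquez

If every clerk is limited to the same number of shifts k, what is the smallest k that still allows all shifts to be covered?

5

With 4 clerks and 20 worker-slots to fill, someone must work at least ⌈20/4⌉ = 5 shifts, so k ≥ 5.
k = 5 works: Mon-AM→Pham+Vasquez, Mon-PM→Pham, Tue-AM→Xiong+Horvat, Tue-PM→Xiong, Wed-AM→Xiong+Horvat, Wed-PM→Horvat+Vasquez, Thu-AM→Xiong, Thu-PM→Horvat+Vasquez, Fri-AM→Horvat+Vasquez, Fri-PM→Pham+Xiong, Sat-AM→Pham, Sat-PM→Pham+Vasquez.
Loads: Pham 5, Xiong 5, Horvat 5, Vasquez 5 — all ≤ 5.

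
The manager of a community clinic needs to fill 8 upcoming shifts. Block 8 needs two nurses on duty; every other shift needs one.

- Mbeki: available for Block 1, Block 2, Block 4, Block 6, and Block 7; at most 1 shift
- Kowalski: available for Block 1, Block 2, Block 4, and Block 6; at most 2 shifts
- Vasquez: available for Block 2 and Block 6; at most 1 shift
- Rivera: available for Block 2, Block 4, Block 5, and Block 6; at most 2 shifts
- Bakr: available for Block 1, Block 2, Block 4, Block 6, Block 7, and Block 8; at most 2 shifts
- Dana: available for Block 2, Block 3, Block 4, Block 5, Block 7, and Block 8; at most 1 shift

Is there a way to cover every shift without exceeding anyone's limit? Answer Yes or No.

Total capacity is 9 and 9 slots are needed, so capacity alone doesn't rule it out.
Shifts {Block 3, Block 8} need 3 worker-slots in total, but the nurses available for any of those shifts (Bakr and Dana) can supply at most 2 among them. So no valid schedule exists.

No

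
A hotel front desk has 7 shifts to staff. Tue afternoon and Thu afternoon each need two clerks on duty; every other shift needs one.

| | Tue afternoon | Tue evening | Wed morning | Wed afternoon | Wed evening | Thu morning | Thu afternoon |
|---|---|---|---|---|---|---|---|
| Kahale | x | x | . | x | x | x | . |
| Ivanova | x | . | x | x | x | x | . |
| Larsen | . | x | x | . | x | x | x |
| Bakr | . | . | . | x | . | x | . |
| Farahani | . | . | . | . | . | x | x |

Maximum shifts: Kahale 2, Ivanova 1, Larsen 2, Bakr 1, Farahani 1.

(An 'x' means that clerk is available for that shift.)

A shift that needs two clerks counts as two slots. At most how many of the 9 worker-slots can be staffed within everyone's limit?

Total capacity across all clerks is 2+1+2+1+1 = 7, and 9 slots are needed, so at most 7 can be filled.
An assignment achieving 7: Tue afternoon→Kahale+Ivanova, Tue evening→Kahale, Wed morning→Larsen, Wed afternoon→Bakr, Thu afternoon→Larsen+Farahani.
Loads: Kahale 2/2, Ivanova 1/1, Larsen 2/2, Bakr 1/1, Farahani 1/1.

7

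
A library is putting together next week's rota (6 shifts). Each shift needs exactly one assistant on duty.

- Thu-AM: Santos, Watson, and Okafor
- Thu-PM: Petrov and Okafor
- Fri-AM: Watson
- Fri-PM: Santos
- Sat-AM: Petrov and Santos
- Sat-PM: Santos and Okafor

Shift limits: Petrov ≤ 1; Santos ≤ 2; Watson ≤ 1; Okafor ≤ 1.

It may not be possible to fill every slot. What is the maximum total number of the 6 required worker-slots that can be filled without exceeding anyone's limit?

Total capacity across all assistants is 1+2+1+1 = 5, and 6 slots are needed, so at most 5 can be filled.
An assignment achieving 5: Thu-PM→Petrov, Fri-AM→Watson, Fri-PM→Santos, Sat-AM→Santos, Sat-PM→Okafor.
Loads: Petrov 1/1, Santos 2/2, Watson 1/1, Okafor 1/1.

5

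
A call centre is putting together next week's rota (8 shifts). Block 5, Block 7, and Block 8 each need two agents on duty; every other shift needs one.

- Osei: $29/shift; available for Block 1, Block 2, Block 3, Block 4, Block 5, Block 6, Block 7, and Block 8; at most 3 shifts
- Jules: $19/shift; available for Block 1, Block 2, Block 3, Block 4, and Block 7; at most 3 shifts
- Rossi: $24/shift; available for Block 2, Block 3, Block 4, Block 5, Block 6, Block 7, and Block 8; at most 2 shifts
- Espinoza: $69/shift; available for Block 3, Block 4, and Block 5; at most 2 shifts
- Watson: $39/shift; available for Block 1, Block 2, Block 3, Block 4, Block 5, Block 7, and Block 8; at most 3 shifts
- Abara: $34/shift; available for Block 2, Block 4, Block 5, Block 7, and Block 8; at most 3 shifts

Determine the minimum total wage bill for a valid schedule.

Picking the cheapest available agent for each shift independently would cost $249, but that ignores the shift limits.
An optimal schedule: Block 1→Jules, Block 2→Jules, Block 3→Jules, Block 4→Rossi, Block 5→Osei+Abara, Block 6→Rossi, Block 7→Osei+Abara, Block 8→Osei+Abara.
Total: 19 + 19 + 19 + 24 + 29 + 34 + 24 + 29 + 34 + 29 + 34 = $294.

$294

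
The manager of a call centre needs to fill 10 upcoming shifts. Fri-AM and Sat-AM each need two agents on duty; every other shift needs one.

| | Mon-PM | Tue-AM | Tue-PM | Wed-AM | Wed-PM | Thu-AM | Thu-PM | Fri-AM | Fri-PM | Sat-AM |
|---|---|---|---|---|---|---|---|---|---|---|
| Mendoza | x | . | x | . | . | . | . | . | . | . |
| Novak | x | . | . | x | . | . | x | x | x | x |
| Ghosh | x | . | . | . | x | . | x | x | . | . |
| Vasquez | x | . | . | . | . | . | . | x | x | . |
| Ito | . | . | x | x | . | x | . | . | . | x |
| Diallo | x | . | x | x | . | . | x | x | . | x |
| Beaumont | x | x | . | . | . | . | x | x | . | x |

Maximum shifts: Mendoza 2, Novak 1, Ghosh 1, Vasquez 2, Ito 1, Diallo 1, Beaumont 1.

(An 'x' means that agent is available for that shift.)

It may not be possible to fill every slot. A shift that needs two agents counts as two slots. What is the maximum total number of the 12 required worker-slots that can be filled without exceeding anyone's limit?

9

Total capacity across all agents is 2+1+1+2+1+1+1 = 9, and 12 slots are needed, so at most 9 can be filled.
An assignment achieving 9: Mon-PM→Mendoza, Tue-AM→Beaumont, Tue-PM→Mendoza, Wed-AM→Novak, Wed-PM→Ghosh, Thu-AM→Ito, Thu-PM→Diallo, Fri-AM→Vasquez, Fri-PM→Vasquez.
Loads: Mendoza 2/2, Novak 1/1, Ghosh 1/1, Vasquez 2/2, Ito 1/1, Diallo 1/1, Beaumont 1/1.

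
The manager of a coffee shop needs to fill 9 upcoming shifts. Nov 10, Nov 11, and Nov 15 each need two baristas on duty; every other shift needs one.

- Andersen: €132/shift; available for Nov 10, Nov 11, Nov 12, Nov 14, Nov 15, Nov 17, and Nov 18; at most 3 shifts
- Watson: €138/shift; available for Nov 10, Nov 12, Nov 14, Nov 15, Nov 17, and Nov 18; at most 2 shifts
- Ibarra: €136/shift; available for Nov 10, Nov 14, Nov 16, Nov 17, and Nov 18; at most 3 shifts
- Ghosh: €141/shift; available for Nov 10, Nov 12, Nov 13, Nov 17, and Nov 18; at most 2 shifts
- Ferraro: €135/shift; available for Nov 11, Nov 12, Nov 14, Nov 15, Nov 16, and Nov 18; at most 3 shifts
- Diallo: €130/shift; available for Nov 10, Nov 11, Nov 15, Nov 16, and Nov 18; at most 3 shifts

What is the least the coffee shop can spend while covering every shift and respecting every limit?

Nov 13 can only be covered by Ghosh, so that assignment is forced.
Picking the cheapest available barista for each shift independently would cost €1583, but that ignores the shift limits.
An optimal schedule: Nov 10→Andersen+Ibarra, Nov 11→Diallo+Andersen, Nov 12→Andersen, Nov 13→Ghosh, Nov 14→Ferraro, Nov 15→Diallo+Ferraro, Nov 16→Diallo, Nov 17→Ibarra, Nov 18→Ferraro.
Total: 132 + 136 + 130 + 132 + 132 + 141 + 135 + 130 + 135 + 130 + 136 + 135 = €1604.

€1604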